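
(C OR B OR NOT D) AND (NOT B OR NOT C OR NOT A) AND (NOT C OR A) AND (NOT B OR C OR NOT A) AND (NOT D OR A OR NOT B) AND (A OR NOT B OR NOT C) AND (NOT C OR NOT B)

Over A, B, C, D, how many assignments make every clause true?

There are 2^4 = 16 truth assignments over (A, B, C, D).
Check each against the 7 clauses (columns in the order A, B, C, D):
  F F F F  ✓ satisfies all
  F F F T  ✗ fails (C OR B OR NOT D)
  F F T F  ✗ fails (NOT C OR A)
  F F T T  ✗ fails (NOT C OR A)
  F T F F  ✓ satisfies all
  F T F T  ✗ fails (NOT D OR A OR NOT B)
  F T T F  ✗ fails (NOT C OR A)
  F T T T  ✗ fails (NOT C OR A)
  T F F F  ✓ satisfies all
  T F F T  ✗ fails (C OR B OR NOT D)
  T F T F  ✓ satisfies all
  T F T T  ✓ satisfies all
  T T F F  ✗ fails (NOT B OR C OR NOT A)
  T T F T  ✗ fails (NOT B OR C OR NOT A)
  T T T F  ✗ fails (NOT B OR NOT C OR NOT A)
  T T T T  ✗ fails (NOT B OR NOT C OR NOT A)
5 of the 16 rows are models.

5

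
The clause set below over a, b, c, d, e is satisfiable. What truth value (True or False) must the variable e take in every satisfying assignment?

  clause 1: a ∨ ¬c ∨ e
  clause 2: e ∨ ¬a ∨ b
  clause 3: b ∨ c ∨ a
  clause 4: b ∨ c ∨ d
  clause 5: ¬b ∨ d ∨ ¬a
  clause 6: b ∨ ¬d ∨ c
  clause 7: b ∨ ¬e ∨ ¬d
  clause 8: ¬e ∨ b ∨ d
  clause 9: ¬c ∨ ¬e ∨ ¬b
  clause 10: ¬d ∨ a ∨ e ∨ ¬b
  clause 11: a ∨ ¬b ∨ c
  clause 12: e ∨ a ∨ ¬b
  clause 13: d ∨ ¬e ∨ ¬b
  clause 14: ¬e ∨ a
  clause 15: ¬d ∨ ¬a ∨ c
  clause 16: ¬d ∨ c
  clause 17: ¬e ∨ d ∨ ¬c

False

Suppose e = True.
The clause (a) is unit, so a = True.
Branch on b: set b = False.
The clause (¬d) is unit, so d = False.
That conflicts with the unit clause (d).
Backtrack on b: now try b = True.
The clause (d) is unit, so d = True.
The clause (¬c) is unit, so c = False.
That conflicts with the unit clause (c).
Neither b = True nor b = False works.
So every satisfying assignment has e = False.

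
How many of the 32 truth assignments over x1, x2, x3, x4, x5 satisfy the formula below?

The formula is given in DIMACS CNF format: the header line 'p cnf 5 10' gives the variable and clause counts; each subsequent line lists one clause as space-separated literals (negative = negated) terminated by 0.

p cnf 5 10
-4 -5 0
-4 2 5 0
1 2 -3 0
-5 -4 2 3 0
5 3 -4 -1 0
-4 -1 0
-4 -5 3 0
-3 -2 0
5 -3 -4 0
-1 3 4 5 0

9

There are 2^5 = 32 truth assignments over (x1, x2, x3, x4, x5).
Split on x1. With x1 = True, the clauses containing x1 are satisfied and ¬x1 drops from the rest; 4 of the 2^4 = 16 assignments to the other variables satisfy what remains.
With x1 = False, by the same count on the reduced clause set, 5 assignments work.
Total: 4 + 5 = 9.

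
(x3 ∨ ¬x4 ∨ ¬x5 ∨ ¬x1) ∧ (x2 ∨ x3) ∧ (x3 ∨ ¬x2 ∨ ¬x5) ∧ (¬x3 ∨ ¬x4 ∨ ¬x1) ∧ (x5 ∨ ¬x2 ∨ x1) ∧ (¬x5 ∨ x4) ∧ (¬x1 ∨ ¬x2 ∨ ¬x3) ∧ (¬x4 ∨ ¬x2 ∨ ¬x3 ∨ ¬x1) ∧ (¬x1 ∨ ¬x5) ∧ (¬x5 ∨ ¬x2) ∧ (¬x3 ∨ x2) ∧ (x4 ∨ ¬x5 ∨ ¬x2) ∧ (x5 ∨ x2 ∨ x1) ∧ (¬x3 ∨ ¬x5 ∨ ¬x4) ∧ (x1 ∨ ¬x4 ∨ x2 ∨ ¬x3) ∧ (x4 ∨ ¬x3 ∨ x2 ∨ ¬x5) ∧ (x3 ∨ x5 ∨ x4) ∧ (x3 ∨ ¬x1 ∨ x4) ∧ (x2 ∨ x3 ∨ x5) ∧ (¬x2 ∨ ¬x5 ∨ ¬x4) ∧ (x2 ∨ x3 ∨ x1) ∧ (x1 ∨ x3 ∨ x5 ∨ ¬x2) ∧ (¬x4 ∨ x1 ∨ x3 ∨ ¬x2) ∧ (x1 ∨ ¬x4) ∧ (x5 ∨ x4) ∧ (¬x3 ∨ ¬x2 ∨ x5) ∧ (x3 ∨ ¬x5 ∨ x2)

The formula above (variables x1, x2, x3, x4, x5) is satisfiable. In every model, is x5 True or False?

Suppose x5 = True.
From the singleton clause (x4), x4 = True.
From the singleton clause (¬x1), x1 = False.
Now (x1) is unsatisfied and unit — conflict.
So every satisfying assignment has x5 = False.

False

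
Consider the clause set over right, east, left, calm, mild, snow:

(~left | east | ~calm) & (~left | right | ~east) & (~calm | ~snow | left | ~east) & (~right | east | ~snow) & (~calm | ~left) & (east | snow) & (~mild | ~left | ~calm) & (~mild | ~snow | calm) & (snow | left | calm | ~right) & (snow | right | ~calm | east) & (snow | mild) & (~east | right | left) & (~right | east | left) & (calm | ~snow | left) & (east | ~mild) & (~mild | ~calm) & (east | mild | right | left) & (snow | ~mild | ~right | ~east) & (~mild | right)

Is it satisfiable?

Yes

Case calm = 0:
Case east = 1:
Case left = 1:
From the singleton clause (right), right = 1.
Case mild = 0:
From the singleton clause (snow), snow = 1.
All clauses are satisfied.
A satisfying assignment: right=1,  east=1,  left=1,  calm=0,  mild=0,  snow=1.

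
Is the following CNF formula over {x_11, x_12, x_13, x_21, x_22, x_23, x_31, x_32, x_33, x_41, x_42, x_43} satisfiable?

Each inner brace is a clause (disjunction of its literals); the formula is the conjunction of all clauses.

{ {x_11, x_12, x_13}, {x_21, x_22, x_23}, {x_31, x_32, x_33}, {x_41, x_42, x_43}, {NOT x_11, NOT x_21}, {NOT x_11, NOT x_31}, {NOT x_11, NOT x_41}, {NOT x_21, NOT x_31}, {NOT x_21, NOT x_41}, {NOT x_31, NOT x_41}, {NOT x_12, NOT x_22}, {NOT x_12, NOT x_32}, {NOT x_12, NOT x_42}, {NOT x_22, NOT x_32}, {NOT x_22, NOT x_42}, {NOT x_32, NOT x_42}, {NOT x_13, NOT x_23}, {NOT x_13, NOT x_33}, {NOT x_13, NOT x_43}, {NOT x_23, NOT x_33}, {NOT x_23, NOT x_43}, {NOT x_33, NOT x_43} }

Suppose x_11 = false.
Suppose x_12 = true.
The clause (NOT x_22) is unit, so x_22 = false.
The clause (NOT x_32) is unit, so x_32 = false.
The clause (NOT x_42) is unit, so x_42 = false.
Suppose x_21 = true.
The clause (NOT x_31) is unit, so x_31 = false.
The clause (x_33) is unit, so x_33 = true.
The clause (NOT x_41) is unit, so x_41 = false.
The clause (x_43) is unit, so x_43 = true.
But (NOT x_43) is also a unit clause — contradiction.
That branch fails; take x_21 = false instead.
The clause (x_23) is unit, so x_23 = true.
The clause (NOT x_13) is unit, so x_13 = false.
The clause (NOT x_33) is unit, so x_33 = false.
The clause (x_31) is unit, so x_31 = true.
The clause (NOT x_41) is unit, so x_41 = false.
The clause (x_43) is unit, so x_43 = true.
But (NOT x_43) is also a unit clause — contradiction.
Both values of x_21 lead to a conflict.
That branch fails; take x_12 = false instead.
The clause (x_13) is unit, so x_13 = true.
The clause (NOT x_23) is unit, so x_23 = false.
The clause (NOT x_33) is unit, so x_33 = false.
The clause (NOT x_43) is unit, so x_43 = false.
Suppose x_21 = true.
The clause (NOT x_31) is unit, so x_31 = false.
The clause (x_32) is unit, so x_32 = true.
The clause (NOT x_41) is unit, so x_41 = false.
The clause (x_42) is unit, so x_42 = true.
But (NOT x_42) is also a unit clause — contradiction.
That branch fails; take x_21 = false instead.
The clause (x_22) is unit, so x_22 = true.
The clause (NOT x_32) is unit, so x_32 = false.
The clause (x_31) is unit, so x_31 = true.
The clause (NOT x_41) is unit, so x_41 = false.
The clause (x_42) is unit, so x_42 = true.
But (NOT x_42) is also a unit clause — contradiction.
Both values of x_21 lead to a conflict.
Both values of x_12 lead to a conflict.
That branch fails; take x_11 = true instead.
The clause (NOT x_21) is unit, so x_21 = false.
The clause (NOT x_31) is unit, so x_31 = false.
The clause (NOT x_41) is unit, so x_41 = false.
Suppose x_22 = true.
The clause (NOT x_12) is unit, so x_12 = false.
The clause (NOT x_32) is unit, so x_32 = false.
The clause (x_33) is unit, so x_33 = true.
The clause (NOT x_42) is unit, so x_42 = false.
The clause (x_43) is unit, so x_43 = true.
But (NOT x_43) is also a unit clause — contradiction.
That branch fails; take x_22 = false instead.
The clause (x_23) is unit, so x_23 = true.
The clause (NOT x_13) is unit, so x_13 = false.
The clause (NOT x_33) is unit, so x_33 = false.
The clause (x_32) is unit, so x_32 = true.
The clause (NOT x_12) is unit, so x_12 = false.
The clause (NOT x_42) is unit, so x_42 = false.
The clause (x_43) is unit, so x_43 = true.
But (NOT x_43) is also a unit clause — contradiction.
Both values of x_22 lead to a conflict.
Both values of x_11 lead to a conflict.
No assignment satisfies every clause.

No, unsatisfiable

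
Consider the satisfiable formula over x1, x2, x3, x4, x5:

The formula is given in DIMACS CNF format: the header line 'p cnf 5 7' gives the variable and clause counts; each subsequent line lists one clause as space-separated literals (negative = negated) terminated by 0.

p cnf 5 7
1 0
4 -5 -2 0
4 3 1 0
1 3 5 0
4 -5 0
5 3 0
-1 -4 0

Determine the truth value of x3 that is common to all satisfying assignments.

True

Suppose x3 = False.
The clause (x1) is unit, so x1 = True.
The clause (x5) is unit, so x5 = True.
The clause (x4) is unit, so x4 = True.
That conflicts with the unit clause (¬x4).
So every satisfying assignment has x3 = True.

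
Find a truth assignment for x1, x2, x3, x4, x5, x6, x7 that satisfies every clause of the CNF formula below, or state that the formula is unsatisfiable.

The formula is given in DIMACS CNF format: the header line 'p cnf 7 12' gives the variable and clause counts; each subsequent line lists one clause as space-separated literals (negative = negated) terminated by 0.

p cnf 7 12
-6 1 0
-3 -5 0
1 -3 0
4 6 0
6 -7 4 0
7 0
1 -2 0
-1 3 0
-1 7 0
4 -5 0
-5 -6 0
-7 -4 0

x1: True,  x2: True,  x3: True,  x4: False,  x5: False,  x6: True,  x7: True

From the singleton clause (x7), x7 = True.
From the singleton clause (¬x4), x4 = False.
From the singleton clause (x6), x6 = True.
From the singleton clause (x1), x1 = True.
From the singleton clause (x3), x3 = True.
From the singleton clause (¬x5), x5 = False.
All clauses hold; x2 can take either value.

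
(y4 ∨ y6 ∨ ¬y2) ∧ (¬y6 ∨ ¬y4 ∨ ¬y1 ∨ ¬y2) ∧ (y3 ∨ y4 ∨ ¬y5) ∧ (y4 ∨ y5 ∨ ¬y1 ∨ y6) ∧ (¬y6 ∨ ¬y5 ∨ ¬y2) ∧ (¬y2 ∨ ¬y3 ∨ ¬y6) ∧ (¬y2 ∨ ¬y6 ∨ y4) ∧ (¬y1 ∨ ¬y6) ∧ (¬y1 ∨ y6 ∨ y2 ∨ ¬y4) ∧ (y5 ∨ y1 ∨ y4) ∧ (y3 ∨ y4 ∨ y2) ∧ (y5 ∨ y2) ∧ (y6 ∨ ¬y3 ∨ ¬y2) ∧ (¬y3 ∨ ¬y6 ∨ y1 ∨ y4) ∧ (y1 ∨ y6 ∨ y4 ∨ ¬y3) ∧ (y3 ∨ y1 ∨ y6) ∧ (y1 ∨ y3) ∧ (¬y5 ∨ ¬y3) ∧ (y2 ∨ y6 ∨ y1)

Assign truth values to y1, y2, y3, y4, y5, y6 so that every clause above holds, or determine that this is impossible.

y1 ↦ True; y2 ↦ True; y3 ↦ False; y4 ↦ True; y5 ↦ False; y6 ↦ False

Case y1 = True:
Unit clause (¬y6) forces y6 = False.
Case y4 = True:
Unit clause (y2) forces y2 = True.
Unit clause (¬y3) forces y3 = False.
All clauses hold; y5 can take either value.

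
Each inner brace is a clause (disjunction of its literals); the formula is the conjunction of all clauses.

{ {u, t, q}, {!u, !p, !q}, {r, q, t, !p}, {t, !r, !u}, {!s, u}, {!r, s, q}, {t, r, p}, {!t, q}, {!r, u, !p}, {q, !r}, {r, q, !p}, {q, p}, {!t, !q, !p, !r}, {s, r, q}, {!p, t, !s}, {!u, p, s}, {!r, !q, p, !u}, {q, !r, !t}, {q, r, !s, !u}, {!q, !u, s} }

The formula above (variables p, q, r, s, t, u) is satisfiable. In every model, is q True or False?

Suppose q = false.
The clause (!t) is unit, so t = false.
The clause (u) is unit, so u = true.
The clause (!r) is unit, so r = false.
The clause (!p) is unit, so p = false.
But (p) is also a unit clause — contradiction.
So every satisfying assignment has q = True.

True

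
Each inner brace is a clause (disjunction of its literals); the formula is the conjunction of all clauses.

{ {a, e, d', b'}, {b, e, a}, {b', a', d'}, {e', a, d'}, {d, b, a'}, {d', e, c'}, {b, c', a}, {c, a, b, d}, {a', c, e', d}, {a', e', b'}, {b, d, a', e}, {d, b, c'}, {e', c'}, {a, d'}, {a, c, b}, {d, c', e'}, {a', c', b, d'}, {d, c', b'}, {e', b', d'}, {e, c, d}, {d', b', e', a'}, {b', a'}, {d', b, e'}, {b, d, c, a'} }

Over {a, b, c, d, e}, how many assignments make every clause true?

2

There are 2^5 = 32 truth assignments over (a, b, c, d, e).
Split on d. With d = 1, the clauses containing d are satisfied and d' drops from the rest; 1 of the 2^4 = 16 assignments to the other variables satisfy what remains.
With d = 0, by the same count on the reduced clause set, 1 assignment works.
(One model: a=F, b=T, c=F, d=F, e=T.)
Total: 1 + 1 = 2.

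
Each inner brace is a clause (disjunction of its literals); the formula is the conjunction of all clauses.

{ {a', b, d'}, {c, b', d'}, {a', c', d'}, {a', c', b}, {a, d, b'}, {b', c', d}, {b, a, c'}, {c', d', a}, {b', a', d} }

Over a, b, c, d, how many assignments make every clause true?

3

There are 2^4 = 16 truth assignments over (a, b, c, d).
Check each against the 9 clauses (columns in the order a, b, c, d):
  F F F F  ✓ satisfies all
  F F F T  ✓ satisfies all
  F F T F  ✗ fails (b + a + c')
  F F T T  ✗ fails (b + a + c')
  F T F F  ✗ fails (a + d + b')
  F T F T  ✗ fails (c + b' + d')
  F T T F  ✗ fails (a + d + b')
  F T T T  ✗ fails (c' + d' + a)
  T F F F  ✓ satisfies all
  T F F T  ✗ fails (a' + b + d')
  T F T F  ✗ fails (a' + c' + b)
  T F T T  ✗ fails (a' + b + d')
  T T F F  ✗ fails (b' + a' + d)
  T T F T  ✗ fails (c + b' + d')
  T T T F  ✗ fails (b' + c' + d)
  T T T T  ✗ fails (a' + c' + d')
3 of the 16 rows are models.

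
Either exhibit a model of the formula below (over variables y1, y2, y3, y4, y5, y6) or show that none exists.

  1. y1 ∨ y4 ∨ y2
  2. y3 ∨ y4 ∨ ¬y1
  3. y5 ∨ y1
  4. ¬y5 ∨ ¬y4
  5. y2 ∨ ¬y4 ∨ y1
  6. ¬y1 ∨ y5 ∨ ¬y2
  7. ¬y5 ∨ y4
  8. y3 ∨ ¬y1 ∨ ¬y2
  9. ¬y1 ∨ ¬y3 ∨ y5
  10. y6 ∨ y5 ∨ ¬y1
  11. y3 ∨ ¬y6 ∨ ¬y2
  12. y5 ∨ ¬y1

Case y5 = True:
(¬y4) alone gives y4 = False.
But (y4) is also a unit clause — contradiction.
Backtrack on y5: now try y5 = False.
(y1) alone gives y1 = True.
But (¬y1) is also a unit clause — contradiction.
Both values of y5 lead to a conflict.

UNSATISFIABLE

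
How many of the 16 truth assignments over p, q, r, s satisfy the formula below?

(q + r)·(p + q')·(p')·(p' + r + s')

There are 2^4 = 16 truth assignments over (p, q, r, s).
Split on s. With s = 1, the clauses containing s are satisfied and s' drops from the rest; 1 of the 2^3 = 8 assignments to the other variables satisfy what remains.
With s = 0, by the same count on the reduced clause set, 1 assignment works.
(One model: p=F, q=F, r=T, s=F.)
Total: 1 + 1 = 2.

2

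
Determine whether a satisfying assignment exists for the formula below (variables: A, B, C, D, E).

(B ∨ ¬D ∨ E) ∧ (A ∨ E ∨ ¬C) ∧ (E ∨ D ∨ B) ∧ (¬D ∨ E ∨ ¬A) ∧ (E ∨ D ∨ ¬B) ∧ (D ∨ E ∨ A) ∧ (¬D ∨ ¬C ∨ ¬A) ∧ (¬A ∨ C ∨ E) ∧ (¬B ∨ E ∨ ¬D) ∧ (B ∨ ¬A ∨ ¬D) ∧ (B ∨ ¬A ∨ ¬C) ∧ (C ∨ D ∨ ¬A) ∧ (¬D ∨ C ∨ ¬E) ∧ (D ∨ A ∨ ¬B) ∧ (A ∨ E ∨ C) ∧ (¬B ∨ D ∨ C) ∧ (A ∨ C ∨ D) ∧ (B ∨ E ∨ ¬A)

Try B = True.
Try E = True.
Try D = True.
Unit clause (C) forces C = True.
Unit clause (¬A) forces A = False.
Every clause now holds.
A satisfying assignment: A: False; B: True; C: True; D: True; E: True.

Satisfiable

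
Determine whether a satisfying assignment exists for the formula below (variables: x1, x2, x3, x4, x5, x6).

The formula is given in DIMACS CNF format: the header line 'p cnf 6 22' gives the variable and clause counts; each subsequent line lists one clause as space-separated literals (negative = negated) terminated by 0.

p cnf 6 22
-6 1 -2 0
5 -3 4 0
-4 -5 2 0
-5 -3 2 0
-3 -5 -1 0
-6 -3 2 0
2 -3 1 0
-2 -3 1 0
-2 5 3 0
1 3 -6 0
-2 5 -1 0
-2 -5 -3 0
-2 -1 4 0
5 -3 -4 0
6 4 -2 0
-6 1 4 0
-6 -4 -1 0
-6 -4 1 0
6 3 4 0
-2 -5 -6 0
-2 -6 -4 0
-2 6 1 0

Case x6 = True:
Case x1 = True:
(¬x4) alone gives x4 = False.
(¬x2) alone gives x2 = False.
(¬x3) alone gives x3 = False.
All clauses hold; x5 can take either value.
A satisfying assignment: x1 ↦ True; x2 ↦ False; x3 ↦ False; x4 ↦ False; x5 ↦ True; x6 ↦ True.

Satisfiable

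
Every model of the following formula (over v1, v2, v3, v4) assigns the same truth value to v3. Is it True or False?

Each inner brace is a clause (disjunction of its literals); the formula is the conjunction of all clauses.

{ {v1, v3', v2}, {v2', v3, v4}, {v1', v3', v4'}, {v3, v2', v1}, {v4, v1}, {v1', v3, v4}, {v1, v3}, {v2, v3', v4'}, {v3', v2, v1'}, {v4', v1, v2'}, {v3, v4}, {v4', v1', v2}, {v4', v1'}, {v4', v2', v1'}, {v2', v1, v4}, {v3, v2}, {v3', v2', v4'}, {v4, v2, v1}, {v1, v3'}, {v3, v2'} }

Suppose v3 = 0.
(v1) alone gives v1 = 1.
(v4) alone gives v4 = 1.
But (v4') is also a unit clause — contradiction.
So every satisfying assignment has v3 = True.

True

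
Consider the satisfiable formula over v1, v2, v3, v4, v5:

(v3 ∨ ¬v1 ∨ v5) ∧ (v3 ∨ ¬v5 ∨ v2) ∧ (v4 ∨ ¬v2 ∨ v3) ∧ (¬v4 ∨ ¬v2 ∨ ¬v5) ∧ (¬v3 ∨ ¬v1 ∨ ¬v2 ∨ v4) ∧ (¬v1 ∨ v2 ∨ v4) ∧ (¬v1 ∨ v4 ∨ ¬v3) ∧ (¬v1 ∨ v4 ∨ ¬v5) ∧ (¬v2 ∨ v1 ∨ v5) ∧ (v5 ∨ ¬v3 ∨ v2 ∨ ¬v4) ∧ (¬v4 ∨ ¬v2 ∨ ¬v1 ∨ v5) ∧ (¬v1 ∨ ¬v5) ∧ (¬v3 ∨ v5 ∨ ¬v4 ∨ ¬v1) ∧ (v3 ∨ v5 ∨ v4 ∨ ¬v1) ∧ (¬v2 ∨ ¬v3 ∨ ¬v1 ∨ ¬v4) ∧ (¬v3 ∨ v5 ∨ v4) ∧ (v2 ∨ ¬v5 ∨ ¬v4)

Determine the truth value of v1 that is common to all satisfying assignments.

False

Suppose v1 = True.
(¬v5) alone gives v5 = False.
(v3) alone gives v3 = True.
(v4) alone gives v4 = True.
But (¬v4) is also a unit clause — contradiction.
So every satisfying assignment has v1 = False.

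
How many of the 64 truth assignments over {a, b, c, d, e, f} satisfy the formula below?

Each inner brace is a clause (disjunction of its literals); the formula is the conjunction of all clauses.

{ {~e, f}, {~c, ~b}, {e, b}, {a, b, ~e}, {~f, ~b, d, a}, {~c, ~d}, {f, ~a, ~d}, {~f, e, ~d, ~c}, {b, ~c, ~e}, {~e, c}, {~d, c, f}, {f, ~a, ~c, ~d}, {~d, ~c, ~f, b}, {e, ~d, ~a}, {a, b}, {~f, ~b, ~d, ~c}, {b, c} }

There are 2^6 = 64 truth assignments over (a, b, c, d, e, f).
Split on e. With e = 1, the clauses containing e are satisfied and ~e drops from the rest; 0 of the 2^5 = 32 assignments to the other variables satisfy what remains.
With e = 0, by the same count on the reduced clause set, 4 assignments work.
Total: 0 + 4 = 4.

4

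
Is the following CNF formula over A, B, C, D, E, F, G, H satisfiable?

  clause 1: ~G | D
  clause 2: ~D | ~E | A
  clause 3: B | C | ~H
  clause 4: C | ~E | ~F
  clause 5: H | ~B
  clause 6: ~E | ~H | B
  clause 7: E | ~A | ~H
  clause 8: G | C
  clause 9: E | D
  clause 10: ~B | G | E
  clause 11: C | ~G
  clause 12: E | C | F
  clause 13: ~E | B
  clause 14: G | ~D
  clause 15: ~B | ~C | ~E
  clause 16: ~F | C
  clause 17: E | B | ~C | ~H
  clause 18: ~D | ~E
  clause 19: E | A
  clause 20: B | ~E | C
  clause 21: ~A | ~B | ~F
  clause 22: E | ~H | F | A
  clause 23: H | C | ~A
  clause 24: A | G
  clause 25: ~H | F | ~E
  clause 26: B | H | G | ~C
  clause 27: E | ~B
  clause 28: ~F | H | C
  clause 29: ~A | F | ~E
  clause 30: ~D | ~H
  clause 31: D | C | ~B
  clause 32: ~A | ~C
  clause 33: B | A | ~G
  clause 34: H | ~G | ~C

No

Suppose G = 0.
From the singleton clause (C), C = 1.
From the singleton clause (~D), D = 0.
From the singleton clause (E), E = 1.
From the singleton clause (B), B = 1.
But (~B) is also a unit clause — contradiction.
Backtrack on G: now try G = 1.
From the singleton clause (D), D = 1.
From the singleton clause (C), C = 1.
From the singleton clause (~E), E = 0.
From the singleton clause (A), A = 1.
But (~A) is also a unit clause — contradiction.
Both values of G lead to a conflict.
No assignment satisfies every clause.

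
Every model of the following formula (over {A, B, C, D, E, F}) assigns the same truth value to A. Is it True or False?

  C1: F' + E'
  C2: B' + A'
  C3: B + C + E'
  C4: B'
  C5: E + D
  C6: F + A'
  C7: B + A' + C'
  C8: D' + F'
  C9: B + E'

Suppose A = 1.
The clause (B') is unit, so B = 0.
The clause (F) is unit, so F = 1.
The clause (E') is unit, so E = 0.
The clause (D) is unit, so D = 1.
But (D') is also a unit clause — contradiction.
So every satisfying assignment has A = False.

False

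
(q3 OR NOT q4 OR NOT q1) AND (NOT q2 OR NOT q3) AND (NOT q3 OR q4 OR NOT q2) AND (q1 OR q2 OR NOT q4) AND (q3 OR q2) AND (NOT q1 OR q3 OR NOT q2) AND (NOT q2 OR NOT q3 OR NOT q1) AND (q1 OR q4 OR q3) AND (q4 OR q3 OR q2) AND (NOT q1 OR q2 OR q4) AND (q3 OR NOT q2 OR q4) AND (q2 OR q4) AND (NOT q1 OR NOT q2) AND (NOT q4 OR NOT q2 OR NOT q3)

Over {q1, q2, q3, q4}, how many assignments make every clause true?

2

There are 2^4 = 16 truth assignments over (q1, q2, q3, q4).
Split on q2. With q2 = true, the clauses containing q2 are satisfied and NOT q2 drops from the rest; 1 of the 2^3 = 8 assignments to the other variables satisfy what remains.
With q2 = false, by the same count on the reduced clause set, 1 assignment works.
(One model: q1=F, q2=T, q3=F, q4=T.)
Total: 1 + 1 = 2.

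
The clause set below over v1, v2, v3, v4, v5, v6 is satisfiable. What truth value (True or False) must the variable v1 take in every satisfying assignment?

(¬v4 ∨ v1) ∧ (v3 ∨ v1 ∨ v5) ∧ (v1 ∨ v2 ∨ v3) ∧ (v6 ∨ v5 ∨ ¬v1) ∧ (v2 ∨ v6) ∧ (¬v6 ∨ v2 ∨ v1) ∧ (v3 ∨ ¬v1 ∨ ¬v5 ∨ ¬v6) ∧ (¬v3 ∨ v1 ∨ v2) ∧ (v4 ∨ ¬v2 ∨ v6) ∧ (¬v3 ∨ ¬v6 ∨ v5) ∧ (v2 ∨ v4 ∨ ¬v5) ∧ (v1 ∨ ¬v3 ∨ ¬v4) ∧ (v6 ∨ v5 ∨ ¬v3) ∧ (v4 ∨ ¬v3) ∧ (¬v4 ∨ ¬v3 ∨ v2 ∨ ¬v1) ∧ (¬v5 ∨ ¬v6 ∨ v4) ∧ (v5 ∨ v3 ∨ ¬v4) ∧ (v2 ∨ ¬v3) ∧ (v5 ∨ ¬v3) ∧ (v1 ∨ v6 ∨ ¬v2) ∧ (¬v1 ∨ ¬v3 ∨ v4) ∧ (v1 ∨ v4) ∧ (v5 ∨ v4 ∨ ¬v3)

True

Suppose v1 = False.
From the singleton clause (¬v4), v4 = False.
But (v4) is also a unit clause — contradiction.
So every satisfying assignment has v1 = True.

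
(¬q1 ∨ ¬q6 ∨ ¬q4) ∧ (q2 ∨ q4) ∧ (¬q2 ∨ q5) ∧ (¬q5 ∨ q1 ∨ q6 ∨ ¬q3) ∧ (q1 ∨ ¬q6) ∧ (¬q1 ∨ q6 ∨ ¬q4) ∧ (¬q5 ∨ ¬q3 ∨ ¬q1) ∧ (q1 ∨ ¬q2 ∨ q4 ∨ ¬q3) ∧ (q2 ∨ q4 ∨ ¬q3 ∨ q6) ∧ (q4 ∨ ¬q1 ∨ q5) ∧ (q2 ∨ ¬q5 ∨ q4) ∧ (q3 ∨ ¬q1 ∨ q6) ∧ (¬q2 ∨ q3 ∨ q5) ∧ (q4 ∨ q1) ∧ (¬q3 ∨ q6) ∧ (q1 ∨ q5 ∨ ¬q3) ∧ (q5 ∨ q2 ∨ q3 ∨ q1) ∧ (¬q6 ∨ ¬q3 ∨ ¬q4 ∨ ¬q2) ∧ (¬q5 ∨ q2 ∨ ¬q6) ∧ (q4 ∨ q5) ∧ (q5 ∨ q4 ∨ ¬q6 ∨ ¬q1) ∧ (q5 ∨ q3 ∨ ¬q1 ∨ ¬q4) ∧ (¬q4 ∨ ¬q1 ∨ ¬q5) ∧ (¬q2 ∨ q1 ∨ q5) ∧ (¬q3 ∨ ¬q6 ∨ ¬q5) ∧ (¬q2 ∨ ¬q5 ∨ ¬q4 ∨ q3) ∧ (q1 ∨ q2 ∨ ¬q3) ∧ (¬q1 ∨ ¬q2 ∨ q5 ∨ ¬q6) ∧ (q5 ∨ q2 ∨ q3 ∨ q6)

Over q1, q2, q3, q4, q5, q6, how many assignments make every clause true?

2

There are 2^6 = 64 truth assignments over (q1, q2, q3, q4, q5, q6).
Split on q6. With q6 = True, the clauses containing q6 are satisfied and ¬q6 drops from the rest; 1 of the 2^5 = 32 assignments to the other variables satisfy what remains.
With q6 = False, by the same count on the reduced clause set, 1 assignment works.
(One model: q1=F, q2=F, q3=F, q4=T, q5=T, q6=F.)
Total: 1 + 1 = 2.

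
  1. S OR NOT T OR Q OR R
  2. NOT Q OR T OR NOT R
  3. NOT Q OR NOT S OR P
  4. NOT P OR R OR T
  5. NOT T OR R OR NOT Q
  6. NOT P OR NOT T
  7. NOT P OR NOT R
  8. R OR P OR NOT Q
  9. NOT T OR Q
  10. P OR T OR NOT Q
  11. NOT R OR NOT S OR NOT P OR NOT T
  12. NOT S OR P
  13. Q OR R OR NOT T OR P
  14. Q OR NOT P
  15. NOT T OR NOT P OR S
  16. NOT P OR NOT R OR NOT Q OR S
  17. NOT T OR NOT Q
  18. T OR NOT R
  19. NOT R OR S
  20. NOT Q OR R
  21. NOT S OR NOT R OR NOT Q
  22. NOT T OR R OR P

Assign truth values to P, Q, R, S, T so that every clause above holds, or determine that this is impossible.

P=false, Q=false, R=false, S=false, T=false

Case P = false:
From the singleton clause (NOT S), S = false.
From the singleton clause (NOT R), R = false.
From the singleton clause (NOT Q), Q = false.
From the singleton clause (NOT T), T = false.
Every clause now holds.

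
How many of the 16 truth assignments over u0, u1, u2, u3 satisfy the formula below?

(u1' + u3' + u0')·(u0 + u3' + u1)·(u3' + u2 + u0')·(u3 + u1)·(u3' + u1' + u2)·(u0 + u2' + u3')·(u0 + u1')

There are 2^4 = 16 truth assignments over (u0, u1, u2, u3).
Check each against the 7 clauses (columns in the order u0, u1, u2, u3):
  F F F F  ✗ fails (u3 + u1)
  F F F T  ✗ fails (u0 + u3' + u1)
  F F T F  ✗ fails (u3 + u1)
  F F T T  ✗ fails (u0 + u3' + u1)
  F T F F  ✗ fails (u0 + u1')
  F T F T  ✗ fails (u3' + u1' + u2)
  F T T F  ✗ fails (u0 + u1')
  F T T T  ✗ fails (u0 + u2' + u3')
  T F F F  ✗ fails (u3 + u1)
  T F F T  ✗ fails (u3' + u2 + u0')
  T F T F  ✗ fails (u3 + u1)
  T F T T  ✓ satisfies all
  T T F F  ✓ satisfies all
  T T F T  ✗ fails (u1' + u3' + u0')
  T T T F  ✓ satisfies all
  T T T T  ✗ fails (u1' + u3' + u0')
3 of the 16 rows are models.

3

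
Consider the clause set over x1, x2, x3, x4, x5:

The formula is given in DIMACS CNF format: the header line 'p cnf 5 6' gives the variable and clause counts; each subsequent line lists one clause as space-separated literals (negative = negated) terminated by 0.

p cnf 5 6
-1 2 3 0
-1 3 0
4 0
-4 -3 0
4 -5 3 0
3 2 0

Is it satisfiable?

The clause (x4) is unit, so x4 = True.
The clause (¬x3) is unit, so x3 = False.
The clause (¬x1) is unit, so x1 = False.
The clause (x2) is unit, so x2 = True.
All clauses hold; x5 can take either value.
A satisfying assignment: x1 ↦ False,  x2 ↦ True,  x3 ↦ False,  x4 ↦ True,  x5 ↦ False.

Yes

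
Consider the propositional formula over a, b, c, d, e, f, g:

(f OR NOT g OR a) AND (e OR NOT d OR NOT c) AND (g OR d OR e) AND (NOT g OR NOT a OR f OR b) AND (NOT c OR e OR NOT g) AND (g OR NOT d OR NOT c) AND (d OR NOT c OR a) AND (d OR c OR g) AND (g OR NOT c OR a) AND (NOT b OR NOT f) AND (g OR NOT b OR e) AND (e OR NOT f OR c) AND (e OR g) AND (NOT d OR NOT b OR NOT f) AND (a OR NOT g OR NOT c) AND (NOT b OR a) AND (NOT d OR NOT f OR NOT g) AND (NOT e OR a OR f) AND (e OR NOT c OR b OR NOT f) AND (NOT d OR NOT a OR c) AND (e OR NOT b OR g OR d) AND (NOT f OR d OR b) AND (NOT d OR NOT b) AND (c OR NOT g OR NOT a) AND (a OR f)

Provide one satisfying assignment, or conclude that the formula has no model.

Try b = true.
From the singleton clause (NOT f), f = false.
From the singleton clause (a), a = true.
From the singleton clause (NOT d), d = false.
Try g = false.
From the singleton clause (e), e = true.
From the singleton clause (c), c = true.
All clauses are satisfied.

a: true,  b: true,  c: true,  d: false,  e: true,  f: false,  g: false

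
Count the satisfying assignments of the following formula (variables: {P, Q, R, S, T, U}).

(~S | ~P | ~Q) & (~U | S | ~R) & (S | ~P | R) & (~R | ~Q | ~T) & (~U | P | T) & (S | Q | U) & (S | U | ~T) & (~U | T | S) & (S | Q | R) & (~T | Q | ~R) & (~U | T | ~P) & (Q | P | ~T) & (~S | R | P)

There are 2^6 = 64 truth assignments over (P, Q, R, S, T, U).
Split on T. With T = 1, the clauses containing T are satisfied and ~T drops from the rest; 3 of the 2^5 = 32 assignments to the other variables satisfy what remains.
With T = 0, by the same count on the reduced clause set, 7 assignments work.
(One model: P=F, Q=F, R=T, S=T, T=F, U=F.)
Total: 3 + 7 = 10.

10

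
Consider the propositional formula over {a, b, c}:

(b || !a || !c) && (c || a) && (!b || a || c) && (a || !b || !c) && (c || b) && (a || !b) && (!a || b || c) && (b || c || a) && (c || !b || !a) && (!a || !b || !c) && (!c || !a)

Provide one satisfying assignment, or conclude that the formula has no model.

a=false, b=false, c=true

Case c = true:
From the singleton clause (!a), a = false.
From the singleton clause (!b), b = false.
Every clause now holds.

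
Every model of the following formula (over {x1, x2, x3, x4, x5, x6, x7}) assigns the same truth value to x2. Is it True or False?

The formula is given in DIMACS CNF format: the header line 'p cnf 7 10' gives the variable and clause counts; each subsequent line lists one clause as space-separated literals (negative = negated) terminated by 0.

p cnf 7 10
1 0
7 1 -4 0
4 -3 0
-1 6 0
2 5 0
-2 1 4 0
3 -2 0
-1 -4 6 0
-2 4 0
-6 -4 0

False

Suppose x2 = True.
(x1) alone gives x1 = True.
(x6) alone gives x6 = True.
(x3) alone gives x3 = True.
(x4) alone gives x4 = True.
That conflicts with the unit clause (¬x4).
So every satisfying assignment has x2 = False.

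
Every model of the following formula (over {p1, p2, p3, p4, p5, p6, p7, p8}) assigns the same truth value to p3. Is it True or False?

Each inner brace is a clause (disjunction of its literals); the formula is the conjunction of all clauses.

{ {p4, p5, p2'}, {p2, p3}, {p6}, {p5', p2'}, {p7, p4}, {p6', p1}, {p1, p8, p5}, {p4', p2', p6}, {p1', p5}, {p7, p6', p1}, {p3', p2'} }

True

Suppose p3 = 0.
The clause (p2) is unit, so p2 = 1.
The clause (p6) is unit, so p6 = 1.
The clause (p5') is unit, so p5 = 0.
The clause (p4) is unit, so p4 = 1.
The clause (p1) is unit, so p1 = 1.
But (p1') is also a unit clause — contradiction.
So every satisfying assignment has p3 = True.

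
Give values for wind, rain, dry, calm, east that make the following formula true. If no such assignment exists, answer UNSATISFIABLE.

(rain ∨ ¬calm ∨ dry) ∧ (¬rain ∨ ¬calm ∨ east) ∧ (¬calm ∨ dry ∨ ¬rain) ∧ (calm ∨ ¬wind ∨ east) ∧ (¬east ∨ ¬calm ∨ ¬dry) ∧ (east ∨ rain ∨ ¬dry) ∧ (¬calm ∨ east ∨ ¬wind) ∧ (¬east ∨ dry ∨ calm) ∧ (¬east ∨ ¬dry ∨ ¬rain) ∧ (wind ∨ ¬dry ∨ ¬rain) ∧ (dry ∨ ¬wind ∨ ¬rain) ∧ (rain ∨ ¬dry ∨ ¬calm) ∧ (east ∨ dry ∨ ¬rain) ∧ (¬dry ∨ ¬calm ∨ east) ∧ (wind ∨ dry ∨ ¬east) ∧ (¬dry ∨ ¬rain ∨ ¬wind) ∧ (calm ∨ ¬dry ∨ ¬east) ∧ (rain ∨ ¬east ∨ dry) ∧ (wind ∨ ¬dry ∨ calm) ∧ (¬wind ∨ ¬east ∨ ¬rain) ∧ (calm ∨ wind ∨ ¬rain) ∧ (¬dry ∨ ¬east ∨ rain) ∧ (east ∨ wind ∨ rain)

Suppose rain = True.
Suppose calm = False.
The clause (wind) is unit, so wind = True.
The clause (east) is unit, so east = True.
Now (¬east) is unsatisfied and unit — conflict.
Undo calm and try calm = True.
The clause (east) is unit, so east = True.
The clause (dry) is unit, so dry = True.
Now (¬dry) is unsatisfied and unit — conflict.
Neither calm = True nor calm = False works.
Undo rain and try rain = False.
Suppose calm = False.
Suppose wind = False.
The clause (¬dry) is unit, so dry = False.
The clause (¬east) is unit, so east = False.
Now (east) is unsatisfied and unit — conflict.
Undo wind and try wind = True.
The clause (east) is unit, so east = True.
The clause (dry) is unit, so dry = True.
Now (¬dry) is unsatisfied and unit — conflict.
Neither wind = True nor wind = False works.
Undo calm and try calm = True.
The clause (dry) is unit, so dry = True.
Now (¬dry) is unsatisfied and unit — conflict.
Neither calm = True nor calm = False works.
Neither rain = True nor rain = False works.

UNSATISFIABLE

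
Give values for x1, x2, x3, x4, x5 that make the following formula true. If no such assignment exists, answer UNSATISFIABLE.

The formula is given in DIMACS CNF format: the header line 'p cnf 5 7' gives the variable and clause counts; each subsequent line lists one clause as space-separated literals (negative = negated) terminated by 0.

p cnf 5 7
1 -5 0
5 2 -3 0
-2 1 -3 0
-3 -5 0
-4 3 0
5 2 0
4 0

x1=True; x2=True; x3=True; x4=True; x5=False

Unit clause (x4) forces x4 = True.
Unit clause (x3) forces x3 = True.
Unit clause (¬x5) forces x5 = False.
Unit clause (x2) forces x2 = True.
Unit clause (x1) forces x1 = True.
This assignment satisfies each clause.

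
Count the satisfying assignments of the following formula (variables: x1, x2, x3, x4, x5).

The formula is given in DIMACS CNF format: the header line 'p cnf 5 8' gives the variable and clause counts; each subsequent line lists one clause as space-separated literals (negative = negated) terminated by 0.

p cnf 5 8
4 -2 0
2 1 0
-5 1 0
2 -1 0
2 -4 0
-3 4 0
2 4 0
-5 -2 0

There are 2^5 = 32 truth assignments over (x1, x2, x3, x4, x5).
Split on x3. With x3 = True, the clauses containing x3 are satisfied and ¬x3 drops from the rest; 2 of the 2^4 = 16 assignments to the other variables satisfy what remains.
With x3 = False, by the same count on the reduced clause set, 2 assignments work.
Total: 2 + 2 = 4.

4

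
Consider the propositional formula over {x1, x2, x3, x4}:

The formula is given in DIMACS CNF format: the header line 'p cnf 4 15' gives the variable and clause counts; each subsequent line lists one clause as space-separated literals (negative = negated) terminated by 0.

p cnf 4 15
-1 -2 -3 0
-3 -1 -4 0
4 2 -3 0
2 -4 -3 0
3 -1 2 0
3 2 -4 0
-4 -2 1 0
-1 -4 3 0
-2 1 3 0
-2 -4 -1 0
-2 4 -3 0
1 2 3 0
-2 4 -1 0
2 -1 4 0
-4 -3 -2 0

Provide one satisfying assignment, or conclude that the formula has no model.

Suppose x1 = False.
Suppose x4 = False.
Suppose x2 = True.
Unit clause (x3) forces x3 = True.
That conflicts with the unit clause (¬x3).
Undo x2 and try x2 = False.
Unit clause (¬x3) forces x3 = False.
That conflicts with the unit clause (x3).
Either choice for x2 ends in contradiction.
Undo x4 and try x4 = True.
Unit clause (¬x2) forces x2 = False.
Unit clause (¬x3) forces x3 = False.
That conflicts with the unit clause (x3).
Either choice for x4 ends in contradiction.
Undo x1 and try x1 = True.
Suppose x2 = False.
Unit clause (x3) forces x3 = True.
Unit clause (¬x4) forces x4 = False.
That conflicts with the unit clause (x4).
Undo x2 and try x2 = True.
Unit clause (¬x3) forces x3 = False.
Unit clause (¬x4) forces x4 = False.
That conflicts with the unit clause (x4).
Either choice for x2 ends in contradiction.
Either choice for x1 ends in contradiction.

UNSATISFIABLE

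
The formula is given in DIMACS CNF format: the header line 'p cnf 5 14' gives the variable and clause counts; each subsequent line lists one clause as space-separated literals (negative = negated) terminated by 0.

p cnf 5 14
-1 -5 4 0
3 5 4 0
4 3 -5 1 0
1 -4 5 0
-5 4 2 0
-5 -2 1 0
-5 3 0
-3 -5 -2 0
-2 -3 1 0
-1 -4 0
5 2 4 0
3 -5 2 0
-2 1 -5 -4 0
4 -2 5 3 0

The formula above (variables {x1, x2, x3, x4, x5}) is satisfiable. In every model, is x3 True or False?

True

Suppose x3 = False.
(¬x5) alone gives x5 = False.
(x4) alone gives x4 = True.
(x1) alone gives x1 = True.
Now (¬x1) is unsatisfied and unit — conflict.
So every satisfying assignment has x3 = True.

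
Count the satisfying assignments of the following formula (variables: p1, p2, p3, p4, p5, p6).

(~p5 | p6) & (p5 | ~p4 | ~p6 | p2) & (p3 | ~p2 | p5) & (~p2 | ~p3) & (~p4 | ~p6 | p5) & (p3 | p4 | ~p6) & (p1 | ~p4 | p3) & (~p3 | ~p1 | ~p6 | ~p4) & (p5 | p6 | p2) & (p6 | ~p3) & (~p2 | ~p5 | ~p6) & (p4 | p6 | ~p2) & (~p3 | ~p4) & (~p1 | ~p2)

There are 2^6 = 64 truth assignments over (p1, p2, p3, p4, p5, p6).
Split on p5. With p5 = 1, the clauses containing p5 are satisfied and ~p5 drops from the rest; 3 of the 2^5 = 32 assignments to the other variables satisfy what remains.
With p5 = 0, by the same count on the reduced clause set, 2 assignments work.
(One model: p1=F, p2=F, p3=T, p4=F, p5=F, p6=T.)
Total: 3 + 2 = 5.

5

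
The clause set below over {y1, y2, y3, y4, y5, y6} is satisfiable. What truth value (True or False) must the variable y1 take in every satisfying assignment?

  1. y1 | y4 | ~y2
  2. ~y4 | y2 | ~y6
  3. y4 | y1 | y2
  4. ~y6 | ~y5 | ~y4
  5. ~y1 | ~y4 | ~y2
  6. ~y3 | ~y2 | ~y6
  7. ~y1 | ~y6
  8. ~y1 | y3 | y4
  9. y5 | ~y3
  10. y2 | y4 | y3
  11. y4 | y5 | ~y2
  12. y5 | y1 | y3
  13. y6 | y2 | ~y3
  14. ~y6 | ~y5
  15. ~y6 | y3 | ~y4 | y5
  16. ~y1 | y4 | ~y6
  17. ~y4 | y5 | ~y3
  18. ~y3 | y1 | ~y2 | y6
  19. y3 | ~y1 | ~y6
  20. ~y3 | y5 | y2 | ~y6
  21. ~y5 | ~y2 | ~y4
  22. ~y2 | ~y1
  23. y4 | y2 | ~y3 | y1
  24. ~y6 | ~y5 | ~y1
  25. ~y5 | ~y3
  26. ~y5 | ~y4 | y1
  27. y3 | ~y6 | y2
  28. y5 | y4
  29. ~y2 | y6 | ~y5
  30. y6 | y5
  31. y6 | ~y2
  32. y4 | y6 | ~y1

True

Suppose y1 = 0.
Branch on y4: set y4 = 1.
Unit clause (~y5) forces y5 = 0.
Unit clause (~y3) forces y3 = 0.
That conflicts with the unit clause (y3).
That branch fails; take y4 = 0 instead.
Unit clause (~y2) forces y2 = 0.
That conflicts with the unit clause (y2).
Neither y4 = 1 nor y4 = 0 works.
So every satisfying assignment has y1 = True.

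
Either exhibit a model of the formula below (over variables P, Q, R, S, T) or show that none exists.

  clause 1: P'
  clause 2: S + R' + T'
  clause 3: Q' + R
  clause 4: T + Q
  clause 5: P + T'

The clause (P') is unit, so P = 0.
The clause (T') is unit, so T = 0.
The clause (Q) is unit, so Q = 1.
The clause (R) is unit, so R = 1.
Every clause is now satisfied; S is unconstrained.

P: 0; Q: 1; R: 1; S: 1; T: 0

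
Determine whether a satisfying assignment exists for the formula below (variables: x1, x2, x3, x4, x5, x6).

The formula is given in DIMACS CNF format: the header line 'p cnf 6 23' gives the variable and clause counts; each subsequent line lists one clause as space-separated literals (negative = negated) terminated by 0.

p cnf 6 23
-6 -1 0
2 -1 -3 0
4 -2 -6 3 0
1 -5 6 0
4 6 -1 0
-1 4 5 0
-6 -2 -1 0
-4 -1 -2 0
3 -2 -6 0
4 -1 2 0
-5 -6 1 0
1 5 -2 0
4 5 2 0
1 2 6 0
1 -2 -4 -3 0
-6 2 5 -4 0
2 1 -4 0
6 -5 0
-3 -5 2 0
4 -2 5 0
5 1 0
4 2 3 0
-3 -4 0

Branch on x6: set x6 = False.
Unit clause (¬x5) forces x5 = False.
Unit clause (x1) forces x1 = True.
Unit clause (x4) forces x4 = True.
Unit clause (¬x2) forces x2 = False.
Unit clause (¬x3) forces x3 = False.
Every clause now holds.
A satisfying assignment: x1=True,  x2=False,  x3=False,  x4=True,  x5=False,  x6=False.

Yes, satisfiable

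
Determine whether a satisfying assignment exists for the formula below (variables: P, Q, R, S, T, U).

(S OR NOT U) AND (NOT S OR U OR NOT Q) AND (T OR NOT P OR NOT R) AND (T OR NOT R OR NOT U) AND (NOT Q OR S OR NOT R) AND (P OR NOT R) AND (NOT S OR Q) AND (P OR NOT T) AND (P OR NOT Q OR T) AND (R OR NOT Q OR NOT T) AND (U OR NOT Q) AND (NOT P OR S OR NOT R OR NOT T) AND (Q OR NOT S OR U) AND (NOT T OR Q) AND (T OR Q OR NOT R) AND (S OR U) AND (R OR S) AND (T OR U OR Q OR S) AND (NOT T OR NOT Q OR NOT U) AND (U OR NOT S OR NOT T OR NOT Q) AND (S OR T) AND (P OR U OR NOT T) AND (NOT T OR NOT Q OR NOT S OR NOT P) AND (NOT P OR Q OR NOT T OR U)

Yes, satisfiable

Suppose S = true.
(Q) alone gives Q = true.
(U) alone gives U = true.
(NOT T) alone gives T = false.
(NOT R) alone gives R = false.
(P) alone gives P = true.
All clauses are satisfied.
A satisfying assignment: P ↦ true; Q ↦ true; R ↦ false; S ↦ true; T ↦ false; U ↦ true.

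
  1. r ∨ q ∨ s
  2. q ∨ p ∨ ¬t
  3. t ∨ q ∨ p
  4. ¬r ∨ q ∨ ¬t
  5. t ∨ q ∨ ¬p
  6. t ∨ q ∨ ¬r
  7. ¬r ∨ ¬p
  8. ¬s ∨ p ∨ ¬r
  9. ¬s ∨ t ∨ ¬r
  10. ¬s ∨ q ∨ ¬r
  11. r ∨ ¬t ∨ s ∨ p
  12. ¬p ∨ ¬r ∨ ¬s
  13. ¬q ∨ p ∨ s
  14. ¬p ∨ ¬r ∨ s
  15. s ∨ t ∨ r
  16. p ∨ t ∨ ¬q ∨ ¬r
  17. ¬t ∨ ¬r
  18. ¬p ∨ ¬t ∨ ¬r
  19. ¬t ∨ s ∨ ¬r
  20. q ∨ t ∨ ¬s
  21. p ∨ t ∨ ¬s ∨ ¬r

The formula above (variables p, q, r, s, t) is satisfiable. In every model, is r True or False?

Suppose r = True.
From the singleton clause (¬p), p = False.
From the singleton clause (¬s), s = False.
From the singleton clause (¬q), q = False.
From the singleton clause (¬t), t = False.
That conflicts with the unit clause (t).
So every satisfying assignment has r = False.

False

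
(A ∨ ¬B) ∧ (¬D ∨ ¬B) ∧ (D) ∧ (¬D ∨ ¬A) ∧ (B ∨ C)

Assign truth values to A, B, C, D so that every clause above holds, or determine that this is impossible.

A: False,  B: False,  C: True,  D: True

From the singleton clause (D), D = True.
From the singleton clause (¬B), B = False.
From the singleton clause (¬A), A = False.
From the singleton clause (C), C = True.
Every clause now holds.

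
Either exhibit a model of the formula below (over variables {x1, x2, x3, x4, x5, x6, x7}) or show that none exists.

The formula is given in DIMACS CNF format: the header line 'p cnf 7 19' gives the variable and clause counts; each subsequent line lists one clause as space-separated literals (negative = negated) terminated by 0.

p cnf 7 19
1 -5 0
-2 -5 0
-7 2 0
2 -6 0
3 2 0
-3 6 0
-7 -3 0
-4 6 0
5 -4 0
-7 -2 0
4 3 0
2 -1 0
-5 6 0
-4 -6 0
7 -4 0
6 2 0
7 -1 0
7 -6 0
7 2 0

UNSATISFIABLE

Branch on x1: set x1 = True.
The clause (x2) is unit, so x2 = True.
The clause (¬x5) is unit, so x5 = False.
The clause (¬x4) is unit, so x4 = False.
The clause (¬x7) is unit, so x7 = False.
Now (x7) is unsatisfied and unit — conflict.
So x1 must be the other value — set x1 = False.
The clause (¬x5) is unit, so x5 = False.
The clause (¬x4) is unit, so x4 = False.
The clause (x3) is unit, so x3 = True.
The clause (x6) is unit, so x6 = True.
The clause (x2) is unit, so x2 = True.
The clause (¬x7) is unit, so x7 = False.
Now (x7) is unsatisfied and unit — conflict.
Either choice for x1 ends in contradiction.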